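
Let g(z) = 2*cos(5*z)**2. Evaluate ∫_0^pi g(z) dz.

pi

Use the identity cos^2(5*z) = (1 + cos(10*z))/2.
An antiderivative is F(z) = z + sin(10*z)/10.
Then F(pi) - F(0) = (pi) - (0) = pi.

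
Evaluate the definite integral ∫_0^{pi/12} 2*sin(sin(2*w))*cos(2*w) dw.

1 - cos(1/2)

Let u = sin(2*w), so du = 2*cos(2*w) dw. When w = 0, u = 0; when w = pi/12, u = 1/2.
The integral becomes ∫ sin(u) du from 0 to 1/2, with antiderivative -cos(u).
Back in w: F(w) = -cos(sin(2*w)).
Then F(pi/12) - F(0) = (-cos(1/2)) - (-1) = 1 - cos(1/2).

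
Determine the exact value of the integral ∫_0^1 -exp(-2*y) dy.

An antiderivative is F(y) = exp(-2*y)/2.
Then F(1) - F(0) = (exp(-2)/2) - (1/2) = (1 - exp(2))*exp(-2)/2.

(1 - exp(2))*exp(-2)/2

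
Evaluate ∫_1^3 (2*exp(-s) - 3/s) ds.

-3*log(3) - 2*exp(-3) + 2*exp(-1)

An antiderivative is F(s) = -3*log(s) - 2*exp(-s).
Then F(3) - F(1) = (-3*log(3) - 2*exp(-3)) - (-2*exp(-1)) = -3*log(3) - 2*exp(-3) + 2*exp(-1).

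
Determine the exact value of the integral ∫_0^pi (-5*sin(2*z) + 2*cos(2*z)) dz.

0

An antiderivative is F(z) = sin(2*z) + 5*cos(2*z)/2.
Then F(pi) - F(0) = (5/2) - (5/2) = 0.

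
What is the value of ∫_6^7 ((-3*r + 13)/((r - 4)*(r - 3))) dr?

-9*log(2) + 5*log(3)

Factor the denominator: r**2 - 7*r + 12 = (r - 3)(r - 4).
Partial fractions: (-3*r + 13)/((r - 4)*(r - 3)) = -4/(r - 3) + 1/(r - 4).
An antiderivative is F(r) = log(r - 4) - 4*log(r - 3).
Then F(7) - F(6) = (-8*log(2) + log(3)) - (log(2/81)) = -9*log(2) + 5*log(3).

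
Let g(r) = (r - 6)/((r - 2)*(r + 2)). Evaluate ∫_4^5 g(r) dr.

log(49/54)

Factor the denominator: r**2 - 4 = (r + 2)(r - 2).
Partial fractions: (r - 6)/((r - 2)*(r + 2)) = 2/(r + 2) - 1/(r - 2).
An antiderivative is F(r) = -log(r - 2) + 2*log(r + 2).
Then F(5) - F(4) = (log(49/3)) - (log(18)) = log(49/54).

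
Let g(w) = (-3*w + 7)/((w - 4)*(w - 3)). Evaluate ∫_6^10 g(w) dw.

-7*log(3) + 2*log(7)

Factor the denominator: w**2 - 7*w + 12 = (w - 3)(w - 4).
Partial fractions: (-3*w + 7)/((w - 4)*(w - 3)) = 2/(w - 3) - 5/(w - 4).
An antiderivative is F(w) = -5*log(w - 4) + 2*log(w - 3).
Then F(10) - F(6) = (-5*log(3) - 5*log(2) + 2*log(7)) - (log(9/32)) = -7*log(3) + 2*log(7).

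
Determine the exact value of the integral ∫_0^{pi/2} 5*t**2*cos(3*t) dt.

Integrate by parts twice (u = t^2, dv = 5*cos(3*t) dt).
An antiderivative is F(t) = 5*t**2*sin(3*t)/3 + 10*t*cos(3*t)/9 - 10*sin(3*t)/27.
Then F(pi/2) - F(0) = (10/27 - 5*pi**2/12) - (0) = 10/27 - 5*pi**2/12.

10/27 - 5*pi**2/12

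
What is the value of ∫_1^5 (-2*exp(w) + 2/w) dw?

-2*exp(5) + 2*log(5) + 2*exp(1)

An antiderivative is F(w) = -2*exp(w) + 2*log(w).
Then F(5) - F(1) = (-2*exp(5) + 2*log(5)) - (-2*exp(1)) = -2*exp(5) + 2*log(5) + 2*exp(1).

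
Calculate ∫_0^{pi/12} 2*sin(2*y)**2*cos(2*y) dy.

1/24

Let u = sin(2*y), so du = 2*cos(2*y) dy. When y = 0, u = 0; when y = pi/12, u = 1/2.
The integral becomes ∫ u**2 du from 0 to 1/2, with antiderivative u**3/3.
Back in y: F(y) = sin(2*y)**3/3.
Then F(pi/12) - F(0) = (1/24) - (0) = 1/24.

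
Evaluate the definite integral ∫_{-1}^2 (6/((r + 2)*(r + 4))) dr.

log(8)

Factor the denominator: r**2 + 6*r + 8 = (r + 4)(r + 2).
Partial fractions: 6/((r + 2)*(r + 4)) = -3/(r + 4) + 3/(r + 2).
An antiderivative is F(r) = 3*log(r + 2) - 3*log(r + 4).
Then F(2) - F(-1) = (log(8/27)) - (-log(27)) = log(8).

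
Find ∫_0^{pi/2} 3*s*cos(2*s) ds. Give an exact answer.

-3/2

Integrate by parts once (u = s, dv = 3*cos(2*s) ds).
An antiderivative is F(s) = 3*s*sin(2*s)/2 + 3*cos(2*s)/4.
Then F(pi/2) - F(0) = (-3/4) - (3/4) = -3/2.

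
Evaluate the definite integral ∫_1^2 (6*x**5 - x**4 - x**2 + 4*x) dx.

907/15

By the power rule, an antiderivative is F(x) = x**6 - x**5/5 - x**3/3 + 2*x**2.
Then F(2) - F(1) = (944/15) - (37/15) = 907/15.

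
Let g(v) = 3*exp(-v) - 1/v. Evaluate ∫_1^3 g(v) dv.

-log(3) - 3*exp(-3) + 3*exp(-1)

An antiderivative is F(v) = -log(v) - 3*exp(-v).
Then F(3) - F(1) = (-log(3) - 3*exp(-3)) - (-3*exp(-1)) = -log(3) - 3*exp(-3) + 3*exp(-1).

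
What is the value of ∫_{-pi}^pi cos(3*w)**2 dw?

pi

Use the identity cos^2(3*w) = (1 + cos(6*w))/2.
An antiderivative is F(w) = w/2 + sin(6*w)/12.
Then F(pi) - F(-pi) = (pi/2) - (-pi/2) = pi.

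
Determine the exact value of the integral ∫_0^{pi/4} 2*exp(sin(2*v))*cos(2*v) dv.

-1 + E

Let u = sin(2*v), so du = 2*cos(2*v) dv. When v = 0, u = 0; when v = pi/4, u = 1.
The integral becomes ∫ exp(u) du from 0 to 1, with antiderivative exp(u).
Back in v: F(v) = exp(sin(2*v)).
Then F(pi/4) - F(0) = (E) - (1) = -1 + E.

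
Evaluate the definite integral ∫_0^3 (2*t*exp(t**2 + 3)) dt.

Let u = t**2 + 3, so du = 2*t dt. When t = 0, u = 3; when t = 3, u = 12.
The integral becomes ∫ exp(u) du from 3 to 12, with antiderivative exp(u).
Back in t: F(t) = exp(t**2 + 3).
Then F(3) - F(0) = (exp(12)) - (exp(3)) = -exp(3) + exp(12).

-exp(3) + exp(12)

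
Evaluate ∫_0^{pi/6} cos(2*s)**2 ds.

sqrt(3)/16 + pi/12

Use the identity cos^2(2*s) = (1 + cos(4*s))/2.
An antiderivative is F(s) = s/2 + sin(4*s)/8.
Then F(pi/6) - F(0) = (sqrt(3)/16 + pi/12) - (0) = sqrt(3)/16 + pi/12.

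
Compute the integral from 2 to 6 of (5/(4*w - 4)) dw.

5*log(5)/4

An antiderivative is F(w) = 5*log(4*w - 4)/4.
Then F(6) - F(2) = (5*log(20)/4) - (5*log(2)/2) = 5*log(5)/4.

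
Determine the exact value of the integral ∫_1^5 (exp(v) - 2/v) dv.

-log(25) - exp(1) + exp(5)

An antiderivative is F(v) = exp(v) - 2*log(v).
Then F(5) - F(1) = (-log(25) + exp(5)) - (exp(1)) = -log(25) - exp(1) + exp(5).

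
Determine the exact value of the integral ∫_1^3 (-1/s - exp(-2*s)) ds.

-log(3) - exp(-2)/2 + exp(-6)/2

An antiderivative is F(s) = -log(s) + exp(-2*s)/2.
Then F(3) - F(1) = (-log(3) + exp(-6)/2) - (exp(-2)/2) = -log(3) - exp(-2)/2 + exp(-6)/2.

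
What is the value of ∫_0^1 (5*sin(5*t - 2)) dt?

Let u = 5*t - 2, so du = 5 dt. When t = 0, u = -2; when t = 1, u = 3.
The integral becomes ∫ sin(u) du from -2 to 3, with antiderivative -cos(u).
Back in t: F(t) = -cos(5*t - 2).
Then F(1) - F(0) = (-cos(3)) - (-cos(2)) = cos(2) - cos(3).

cos(2) - cos(3)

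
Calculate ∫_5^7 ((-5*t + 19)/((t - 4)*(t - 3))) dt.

-log(48)

Factor the denominator: t**2 - 7*t + 12 = (t - 3)(t - 4).
Partial fractions: (-5*t + 19)/((t - 4)*(t - 3)) = -4/(t - 3) - 1/(t - 4).
An antiderivative is F(t) = -log(t - 4) - 4*log(t - 3).
Then F(7) - F(5) = (-8*log(2) - log(3)) - (-log(16)) = -log(48).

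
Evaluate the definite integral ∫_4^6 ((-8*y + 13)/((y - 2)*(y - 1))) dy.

Factor the denominator: y**2 - 3*y + 2 = (y - 1)(y - 2).
Partial fractions: (-8*y + 13)/((y - 2)*(y - 1)) = -5/(y - 1) - 3/(y - 2).
An antiderivative is F(y) = -3*log(y - 2) - 5*log(y - 1).
Then F(6) - F(4) = (-5*log(5) - 6*log(2)) - (-5*log(3) - 3*log(2)) = -5*log(5) - 3*log(2) + 5*log(3).

-5*log(5) - 3*log(2) + 5*log(3)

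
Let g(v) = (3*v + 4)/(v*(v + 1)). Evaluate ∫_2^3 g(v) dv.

-6*log(2) + 5*log(3)

Factor the denominator: v**2 + v = (v + 1)v.
Partial fractions: (3*v + 4)/(v*(v + 1)) = -1/(v + 1) + 4/v.
An antiderivative is F(v) = 4*log(v) - log(v + 1).
Then F(3) - F(2) = (log(81/4)) - (log(16/3)) = -6*log(2) + 5*log(3).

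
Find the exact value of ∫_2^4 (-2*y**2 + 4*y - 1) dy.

-46/3

By the power rule, an antiderivative is F(y) = -2*y**3/3 + 2*y**2 - y.
Then F(4) - F(2) = (-44/3) - (2/3) = -46/3.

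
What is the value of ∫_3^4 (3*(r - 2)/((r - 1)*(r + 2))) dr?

Factor the denominator: r**2 + r - 2 = (r + 2)(r - 1).
Partial fractions: 3*(r - 2)/((r - 1)*(r + 2)) = 4/(r + 2) - 1/(r - 1).
An antiderivative is F(r) = -log(r - 1) + 4*log(r + 2).
Then F(4) - F(3) = (4*log(2) + 3*log(3)) - (-log(2) + 4*log(5)) = -4*log(5) + 3*log(3) + 5*log(2).

-4*log(5) + 3*log(3) + 5*log(2)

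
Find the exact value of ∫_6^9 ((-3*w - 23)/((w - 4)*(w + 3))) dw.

Factor the denominator: w**2 - w - 12 = (w + 3)(w - 4).
Partial fractions: (-3*w - 23)/((w - 4)*(w + 3)) = 2/(w + 3) - 5/(w - 4).
An antiderivative is F(w) = -5*log(w - 4) + 2*log(w + 3).
Then F(9) - F(6) = (-5*log(5) + 2*log(3) + 4*log(2)) - (log(81/32)) = -5*log(5) - 2*log(3) + 9*log(2).

-5*log(5) - 2*log(3) + 9*log(2)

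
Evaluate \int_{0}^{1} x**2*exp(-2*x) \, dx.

(-5 + exp(2))*exp(-2)/4

Integrate by parts twice (u = x^2, dv = exp(-2*x) dx).
An antiderivative is F(x) = (-2*x**2 - 2*x - 1)*exp(-2*x)/4.
Then F(1) - F(0) = (-5*exp(-2)/4) - (-1/4) = (-5 + exp(2))*exp(-2)/4.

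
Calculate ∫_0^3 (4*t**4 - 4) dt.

By the power rule, an antiderivative is F(t) = 4*t**5/5 - 4*t.
Then F(3) - F(0) = (912/5) - (0) = 912/5.

912/5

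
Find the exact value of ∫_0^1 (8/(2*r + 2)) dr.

log(16)

Let u = 2*r + 2, so du = 2 dr. When r = 0, u = 2; when r = 1, u = 4.
The integral becomes 4·∫ 1/u du from 2 to 4, with antiderivative 4*log(u).
Back in r: F(r) = 4*log(2*r + 2).
Then F(1) - F(0) = (8*log(2)) - (log(16)) = log(16).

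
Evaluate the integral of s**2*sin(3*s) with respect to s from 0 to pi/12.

-2/27 - sqrt(2)*pi**2/864 + sqrt(2)*pi/108 + sqrt(2)/27

Integrate by parts twice (u = s^2, dv = sin(3*s) ds).
An antiderivative is F(s) = -s**2*cos(3*s)/3 + 2*s*sin(3*s)/9 + 2*cos(3*s)/27.
Then F(pi/12) - F(0) = (sqrt(2)*(-pi**2 + 8*pi + 32)/864) - (2/27) = -2/27 - sqrt(2)*pi**2/864 + sqrt(2)*pi/108 + sqrt(2)/27.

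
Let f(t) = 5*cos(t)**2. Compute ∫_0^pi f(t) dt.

Use the identity cos^2(t) = (1 + cos(2*t))/2.
An antiderivative is F(t) = 5*t/2 + 5*sin(2*t)/4.
Then F(pi) - F(0) = (5*pi/2) - (0) = 5*pi/2.

5*pi/2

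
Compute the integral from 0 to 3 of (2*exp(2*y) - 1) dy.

-4 + exp(6)

An antiderivative is F(y) = exp(2*y) - y.
Then F(3) - F(0) = (-3 + exp(6)) - (1) = -4 + exp(6).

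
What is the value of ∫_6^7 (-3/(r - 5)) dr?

-log(8)

An antiderivative is F(r) = -3*log(r - 5).
Then F(7) - F(6) = (-log(8)) - (0) = -log(8).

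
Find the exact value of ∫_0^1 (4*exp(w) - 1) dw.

An antiderivative is F(w) = -w + 4*exp(w).
Then F(1) - F(0) = (-1 + 4*E) - (4) = -5 + 4*E.

-5 + 4*E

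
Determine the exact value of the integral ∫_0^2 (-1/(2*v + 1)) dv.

-log(5)/2

An antiderivative is F(v) = -log(2*v + 1)/2.
Then F(2) - F(0) = (-log(5)/2) - (0) = -log(5)/2.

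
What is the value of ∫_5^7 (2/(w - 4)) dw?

An antiderivative is F(w) = 2*log(w - 4).
Then F(7) - F(5) = (log(9)) - (0) = log(9).

log(9)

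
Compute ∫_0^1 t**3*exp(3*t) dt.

2/27 + 4*exp(3)/27

Integrate by parts 3 times (u = t^3, dv = exp(3*t) dt).
An antiderivative is F(t) = (9*t**3 - 9*t**2 + 6*t - 2)*exp(3*t)/27.
Then F(1) - F(0) = (4*exp(3)/27) - (-2/27) = 2/27 + 4*exp(3)/27.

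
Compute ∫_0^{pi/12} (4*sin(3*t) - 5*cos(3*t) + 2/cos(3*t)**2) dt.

An antiderivative is F(t) = -5*sin(3*t)/3 - 4*cos(3*t)/3 + 2*tan(3*t)/3.
Then F(pi/12) - F(0) = (2/3 - 3*sqrt(2)/2) - (-4/3) = 2 - 3*sqrt(2)/2.

2 - 3*sqrt(2)/2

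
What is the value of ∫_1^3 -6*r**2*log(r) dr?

52/3 - 54*log(3)

Integrate by parts once (u = ln r, dv = -6*r**2 dr).
An antiderivative is F(r) = -2*r**3*(3*log(r) - 1)/3.
Then F(3) - F(1) = (18 - 54*log(3)) - (2/3) = 52/3 - 54*log(3).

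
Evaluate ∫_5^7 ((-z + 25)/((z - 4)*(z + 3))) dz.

-4*log(5) + 3*log(3) + 8*log(2)

Factor the denominator: z**2 - z - 12 = (z + 3)(z - 4).
Partial fractions: (-z + 25)/((z - 4)*(z + 3)) = -4/(z + 3) + 3/(z - 4).
An antiderivative is F(z) = 3*log(z - 4) - 4*log(z + 3).
Then F(7) - F(5) = (-4*log(5) - 4*log(2) + 3*log(3)) - (-12*log(2)) = -4*log(5) + 3*log(3) + 8*log(2).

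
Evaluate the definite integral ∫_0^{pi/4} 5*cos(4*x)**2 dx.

5*pi/8

Use the identity cos^2(4*x) = (1 + cos(8*x))/2.
An antiderivative is F(x) = 5*x/2 + 5*sin(8*x)/16.
Then F(pi/4) - F(0) = (5*pi/8) - (0) = 5*pi/8.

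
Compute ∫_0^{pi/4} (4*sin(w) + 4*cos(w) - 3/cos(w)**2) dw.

1

An antiderivative is F(w) = 4*sin(w) - 4*cos(w) - 3*tan(w).
Then F(pi/4) - F(0) = (-3) - (-4) = 1.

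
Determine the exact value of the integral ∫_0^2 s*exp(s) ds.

1 + exp(2)

Integrate by parts once (u = s, dv = exp(s) ds).
An antiderivative is F(s) = (s - 1)*exp(s).
Then F(2) - F(0) = (exp(2)) - (-1) = 1 + exp(2).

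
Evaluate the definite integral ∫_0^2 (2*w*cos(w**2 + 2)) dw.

Let u = w**2 + 2, so du = 2*w dw. When w = 0, u = 2; when w = 2, u = 6.
The integral becomes ∫ cos(u) du from 2 to 6, with antiderivative sin(u).
Back in w: F(w) = sin(w**2 + 2).
Then F(2) - F(0) = (sin(6)) - (sin(2)) = -sin(2) + sin(6).

-sin(2) + sin(6)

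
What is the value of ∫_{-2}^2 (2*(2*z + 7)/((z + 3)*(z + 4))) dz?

Factor the denominator: z**2 + 7*z + 12 = (z + 4)(z + 3).
Partial fractions: 2*(2*z + 7)/((z + 3)*(z + 4)) = 2/(z + 4) + 2/(z + 3).
An antiderivative is F(z) = 2*log(z + 3) + 2*log(z + 4).
Then F(2) - F(-2) = (2*log(2) + 2*log(3) + 2*log(5)) - (log(4)) = 2*log(3) + 2*log(5).

2*log(3) + 2*log(5)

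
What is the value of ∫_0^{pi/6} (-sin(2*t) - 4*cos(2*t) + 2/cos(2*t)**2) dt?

An antiderivative is F(t) = -2*sin(2*t) + cos(2*t)/2 + tan(2*t).
Then F(pi/6) - F(0) = (1/4) - (1/2) = -1/4.

-1/4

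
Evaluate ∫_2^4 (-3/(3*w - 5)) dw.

-log(7)

An antiderivative is F(w) = -log(3*w - 5).
Then F(4) - F(2) = (-log(7)) - (0) = -log(7).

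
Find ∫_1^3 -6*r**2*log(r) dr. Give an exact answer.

Integrate by parts once (u = ln r, dv = -6*r**2 dr).
An antiderivative is F(r) = -2*r**3*(3*log(r) - 1)/3.
Then F(3) - F(1) = (18 - 54*log(3)) - (2/3) = 52/3 - 54*log(3).

52/3 - 54*log(3)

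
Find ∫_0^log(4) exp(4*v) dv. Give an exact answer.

255/4

Let u = exp(v), so du = exp(v) dv. When v = 0, u = 1; when v = log(4), u = 4.
The integral becomes ∫ u**3 du from 1 to 4, with antiderivative u**4/4.
Back in v: F(v) = exp(4*v)/4.
Then F(log(4)) - F(0) = (64) - (1/4) = 255/4.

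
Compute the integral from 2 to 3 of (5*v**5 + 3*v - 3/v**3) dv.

13475/24

By the power rule, an antiderivative is F(v) = 5*v**6/6 + 3*v**2/2 + 3/(2*v**2).
Then F(3) - F(2) = (3727/6) - (1433/24) = 13475/24.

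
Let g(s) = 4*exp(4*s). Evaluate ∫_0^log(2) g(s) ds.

15

Let u = exp(s), so du = exp(s) ds. When s = 0, u = 1; when s = log(2), u = 2.
The integral becomes 4·∫ u**3 du from 1 to 2, with antiderivative u**4.
Back in s: F(s) = exp(4*s).
Then F(log(2)) - F(0) = (16) - (1) = 15.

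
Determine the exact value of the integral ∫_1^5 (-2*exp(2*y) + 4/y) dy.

-exp(10) + 4*log(5) + exp(2)

An antiderivative is F(y) = -exp(2*y) + 4*log(y).
Then F(5) - F(1) = (-exp(10) + 4*log(5)) - (-exp(2)) = -exp(10) + 4*log(5) + exp(2).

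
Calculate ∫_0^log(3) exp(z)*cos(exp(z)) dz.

-sin(1) + sin(3)

Let u = exp(z), so du = exp(z) dz. When z = 0, u = 1; when z = log(3), u = 3.
The integral becomes ∫ cos(u) du from 1 to 3, with antiderivative sin(u).
Back in z: F(z) = sin(exp(z)).
Then F(log(3)) - F(0) = (sin(3)) - (sin(1)) = -sin(1) + sin(3).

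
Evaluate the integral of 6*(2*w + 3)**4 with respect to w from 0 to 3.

176418/5

Let u = 2*w + 3, so du = 2 dw. When w = 0, u = 3; when w = 3, u = 9.
The integral becomes 3·∫ u**4 du from 3 to 9, with antiderivative 3*u**5/5.
Back in w: F(w) = 3*(2*w + 3)**5/5.
Then F(3) - F(0) = (177147/5) - (729/5) = 176418/5.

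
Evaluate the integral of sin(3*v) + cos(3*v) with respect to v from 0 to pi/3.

An antiderivative is F(v) = sin(3*v)/3 - cos(3*v)/3.
Then F(pi/3) - F(0) = (1/3) - (-1/3) = 2/3.

2/3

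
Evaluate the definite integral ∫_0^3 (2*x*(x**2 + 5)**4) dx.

Let u = x**2 + 5, so du = 2*x dx. When x = 0, u = 5; when x = 3, u = 14.
The integral becomes ∫ u**4 du from 5 to 14, with antiderivative u**5/5.
Back in x: F(x) = (x**2 + 5)**5/5.
Then F(3) - F(0) = (537824/5) - (625) = 534699/5.

534699/5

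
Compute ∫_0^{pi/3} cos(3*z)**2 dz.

pi/6

Use the identity cos^2(3*z) = (1 + cos(6*z))/2.
An antiderivative is F(z) = z/2 + sin(6*z)/12.
Then F(pi/3) - F(0) = (pi/6) - (0) = pi/6.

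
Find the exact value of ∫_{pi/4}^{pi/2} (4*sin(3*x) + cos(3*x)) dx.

-5*sqrt(2)/6 - 1/3

An antiderivative is F(x) = sin(3*x)/3 - 4*cos(3*x)/3.
Then F(pi/2) - F(pi/4) = (-1/3) - (5*sqrt(2)/6) = -5*sqrt(2)/6 - 1/3.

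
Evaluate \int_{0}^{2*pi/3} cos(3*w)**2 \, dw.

pi/3

Use the identity cos^2(3*w) = (1 + cos(6*w))/2.
An antiderivative is F(w) = w/2 + sin(6*w)/12.
Then F(2*pi/3) - F(0) = (pi/3) - (0) = pi/3.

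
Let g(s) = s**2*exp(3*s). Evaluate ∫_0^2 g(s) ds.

-2/27 + 26*exp(6)/27

Integrate by parts twice (u = s^2, dv = exp(3*s) ds).
An antiderivative is F(s) = (9*s**2 - 6*s + 2)*exp(3*s)/27.
Then F(2) - F(0) = (26*exp(6)/27) - (2/27) = -2/27 + 26*exp(6)/27.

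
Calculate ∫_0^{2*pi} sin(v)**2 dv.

Use the identity sin^2(v) = (1 - cos(2*v))/2.
An antiderivative is F(v) = v/2 - sin(2*v)/4.
Then F(2*pi) - F(0) = (pi) - (0) = pi.

pi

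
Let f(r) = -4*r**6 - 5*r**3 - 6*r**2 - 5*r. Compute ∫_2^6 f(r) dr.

-1133904/7

By the power rule, an antiderivative is F(r) = -4*r**7/7 - 5*r**4/4 - 2*r**3 - 5*r**2/2.
Then F(6) - F(2) = (-1134738/7) - (-834/7) = -1133904/7.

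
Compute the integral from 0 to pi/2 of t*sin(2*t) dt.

pi/4

Integrate by parts once (u = t, dv = sin(2*t) dt).
An antiderivative is F(t) = -t*cos(2*t)/2 + sin(2*t)/4.
Then F(pi/2) - F(0) = (pi/4) - (0) = pi/4.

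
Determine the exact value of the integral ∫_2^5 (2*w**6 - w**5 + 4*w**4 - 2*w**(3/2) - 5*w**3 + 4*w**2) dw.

-20*sqrt(5) + 16*sqrt(2)/5 + 3018471/140

By the power rule, an antiderivative is F(w) = 2*w**7/7 - w**6/6 - 4*w**(5/2)/5 + 4*w**5/5 - 5*w**4/4 + 4*w**3/3.
Then F(5) - F(2) = (604875/28 - 20*sqrt(5)) - (1476/35 - 16*sqrt(2)/5) = -20*sqrt(5) + 16*sqrt(2)/5 + 3018471/140.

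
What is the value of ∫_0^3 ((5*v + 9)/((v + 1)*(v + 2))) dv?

log(5) + 7*log(2)

Factor the denominator: v**2 + 3*v + 2 = (v + 2)(v + 1).
Partial fractions: (5*v + 9)/((v + 1)*(v + 2)) = 1/(v + 2) + 4/(v + 1).
An antiderivative is F(v) = 4*log(v + 1) + log(v + 2).
Then F(3) - F(0) = (log(5) + 8*log(2)) - (log(2)) = log(5) + 7*log(2).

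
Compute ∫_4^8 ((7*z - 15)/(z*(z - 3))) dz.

2*log(5) + 5*log(2)

Factor the denominator: z**2 - 3*z = z(z - 3).
Partial fractions: (7*z - 15)/(z*(z - 3)) = 5/z + 2/(z - 3).
An antiderivative is F(z) = 5*log(z) + 2*log(z - 3).
Then F(8) - F(4) = (2*log(5) + 15*log(2)) - (10*log(2)) = 2*log(5) + 5*log(2).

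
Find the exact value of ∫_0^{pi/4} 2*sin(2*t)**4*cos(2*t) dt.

1/5

Let u = sin(2*t), so du = 2*cos(2*t) dt. When t = 0, u = 0; when t = pi/4, u = 1.
The integral becomes ∫ u**4 du from 0 to 1, with antiderivative u**5/5.
Back in t: F(t) = sin(2*t)**5/5.
Then F(pi/4) - F(0) = (1/5) - (0) = 1/5.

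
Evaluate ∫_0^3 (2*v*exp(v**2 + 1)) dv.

Let u = v**2 + 1, so du = 2*v dv. When v = 0, u = 1; when v = 3, u = 10.
The integral becomes ∫ exp(u) du from 1 to 10, with antiderivative exp(u).
Back in v: F(v) = exp(v**2 + 1).
Then F(3) - F(0) = (exp(10)) - (exp(1)) = -exp(1) + exp(10).

-exp(1) + exp(10)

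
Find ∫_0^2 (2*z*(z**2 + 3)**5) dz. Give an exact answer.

Let u = z**2 + 3, so du = 2*z dz. When z = 0, u = 3; when z = 2, u = 7.
The integral becomes ∫ u**5 du from 3 to 7, with antiderivative u**6/6.
Back in z: F(z) = (z**2 + 3)**6/6.
Then F(2) - F(0) = (117649/6) - (243/2) = 58460/3.

58460/3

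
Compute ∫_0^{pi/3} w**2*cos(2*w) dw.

-pi/12 - sqrt(3)/8 + sqrt(3)*pi**2/36

Integrate by parts twice (u = w^2, dv = cos(2*w) dw).
An antiderivative is F(w) = w**2*sin(2*w)/2 + w*cos(2*w)/2 - sin(2*w)/4.
Then F(pi/3) - F(0) = (-pi/12 - sqrt(3)/8 + sqrt(3)*pi**2/36) - (0) = -pi/12 - sqrt(3)/8 + sqrt(3)*pi**2/36.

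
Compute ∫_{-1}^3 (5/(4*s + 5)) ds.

An antiderivative is F(s) = 5*log(4*s + 5)/4.
Then F(3) - F(-1) = (5*log(17)/4) - (0) = 5*log(17)/4.

5*log(17)/4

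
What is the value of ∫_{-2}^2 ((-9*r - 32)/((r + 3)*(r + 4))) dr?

Factor the denominator: r**2 + 7*r + 12 = (r + 4)(r + 3).
Partial fractions: (-9*r - 32)/((r + 3)*(r + 4)) = -4/(r + 4) - 5/(r + 3).
An antiderivative is F(r) = -5*log(r + 3) - 4*log(r + 4).
Then F(2) - F(-2) = (-5*log(5) - 4*log(3) - 4*log(2)) - (-log(16)) = -5*log(5) - 4*log(3).

-5*log(5) - 4*log(3)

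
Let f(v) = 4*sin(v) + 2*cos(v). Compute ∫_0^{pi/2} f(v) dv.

6

An antiderivative is F(v) = 2*sin(v) - 4*cos(v).
Then F(pi/2) - F(0) = (2) - (-4) = 6.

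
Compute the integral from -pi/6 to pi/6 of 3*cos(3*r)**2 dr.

Use the identity cos^2(3*r) = (1 + cos(6*r))/2.
An antiderivative is F(r) = 3*r/2 + sin(6*r)/4.
Then F(pi/6) - F(-pi/6) = (pi/4) - (-pi/4) = pi/2.

pi/2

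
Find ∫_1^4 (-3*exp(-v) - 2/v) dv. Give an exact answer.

-4*log(2) - 3*exp(-1) + 3*exp(-4)

An antiderivative is F(v) = -2*log(v) + 3*exp(-v).
Then F(4) - F(1) = (-4*log(2) + 3*exp(-4)) - (3*exp(-1)) = -4*log(2) - 3*exp(-1) + 3*exp(-4).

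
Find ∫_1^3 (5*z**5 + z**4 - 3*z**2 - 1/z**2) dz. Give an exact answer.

3142/5

By the power rule, an antiderivative is F(z) = 5*z**6/6 + z**5/5 - z**3 + 1/z.
Then F(3) - F(1) = (18883/30) - (31/30) = 3142/5.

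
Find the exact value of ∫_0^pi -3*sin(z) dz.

-6

An antiderivative is F(z) = 3*cos(z).
Then F(pi) - F(0) = (-3) - (3) = -6.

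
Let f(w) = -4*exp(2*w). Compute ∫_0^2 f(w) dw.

An antiderivative is F(w) = -2*exp(2*w).
Then F(2) - F(0) = (-2*exp(4)) - (-2) = 2 - 2*exp(4).

2 - 2*exp(4)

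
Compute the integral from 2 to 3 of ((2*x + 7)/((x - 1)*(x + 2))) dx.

Factor the denominator: x**2 + x - 2 = (x + 2)(x - 1).
Partial fractions: (2*x + 7)/((x - 1)*(x + 2)) = -1/(x + 2) + 3/(x - 1).
An antiderivative is F(x) = 3*log(x - 1) - log(x + 2).
Then F(3) - F(2) = (log(8/5)) - (-log(4)) = log(32/5).

log(32/5)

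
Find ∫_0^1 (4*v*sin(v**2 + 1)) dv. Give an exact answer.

-2*cos(2) + 2*cos(1)

Let u = v**2 + 1, so du = 2*v dv. When v = 0, u = 1; when v = 1, u = 2.
The integral becomes 2·∫ sin(u) du from 1 to 2, with antiderivative -2*cos(u).
Back in v: F(v) = -2*cos(v**2 + 1).
Then F(1) - F(0) = (-2*cos(2)) - (-2*cos(1)) = -2*cos(2) + 2*cos(1).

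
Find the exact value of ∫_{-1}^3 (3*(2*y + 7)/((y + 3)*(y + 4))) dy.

3*log(7)

Factor the denominator: y**2 + 7*y + 12 = (y + 4)(y + 3).
Partial fractions: 3*(2*y + 7)/((y + 3)*(y + 4)) = 3/(y + 4) + 3/(y + 3).
An antiderivative is F(y) = 3*log(y + 3) + 3*log(y + 4).
Then F(3) - F(-1) = (3*log(2) + 3*log(3) + 3*log(7)) - (3*log(2) + 3*log(3)) = 3*log(7).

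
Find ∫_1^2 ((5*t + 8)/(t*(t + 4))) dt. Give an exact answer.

-3*log(5) + 3*log(3) + 5*log(2)

Factor the denominator: t**2 + 4*t = (t + 4)t.
Partial fractions: (5*t + 8)/(t*(t + 4)) = 3/(t + 4) + 2/t.
An antiderivative is F(t) = 2*log(t) + 3*log(t + 4).
Then F(2) - F(1) = (3*log(3) + 5*log(2)) - (3*log(5)) = -3*log(5) + 3*log(3) + 5*log(2).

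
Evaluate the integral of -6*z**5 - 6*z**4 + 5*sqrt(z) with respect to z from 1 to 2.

By the power rule, an antiderivative is F(z) = -z**6 - 6*z**5/5 + 10*z**(3/2)/3.
Then F(2) - F(1) = (-512/5 + 20*sqrt(2)/3) - (17/15) = -1553/15 + 20*sqrt(2)/3.

-1553/15 + 20*sqrt(2)/3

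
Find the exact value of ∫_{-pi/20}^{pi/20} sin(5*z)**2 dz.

-1/10 + pi/20

Use the identity sin^2(5*z) = (1 - cos(10*z))/2.
An antiderivative is F(z) = z/2 - sin(10*z)/20.
Then F(pi/20) - F(-pi/20) = (-1/20 + pi/40) - (1/20 - pi/40) = -1/10 + pi/20.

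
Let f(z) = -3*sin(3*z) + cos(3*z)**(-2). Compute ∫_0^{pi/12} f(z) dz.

-2/3 + sqrt(2)/2

An antiderivative is F(z) = cos(3*z) + tan(3*z)/3.
Then F(pi/12) - F(0) = (1/3 + sqrt(2)/2) - (1) = -2/3 + sqrt(2)/2.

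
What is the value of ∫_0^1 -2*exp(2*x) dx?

An antiderivative is F(x) = -exp(2*x).
Then F(1) - F(0) = (-exp(2)) - (-1) = 1 - exp(2).

1 - exp(2)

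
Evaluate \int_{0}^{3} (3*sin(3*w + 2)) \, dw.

Let u = 3*w + 2, so du = 3 dw. When w = 0, u = 2; when w = 3, u = 11.
The integral becomes ∫ sin(u) du from 2 to 11, with antiderivative -cos(u).
Back in w: F(w) = -cos(3*w + 2).
Then F(3) - F(0) = (-cos(11)) - (-cos(2)) = cos(2) - cos(11).

cos(2) - cos(11)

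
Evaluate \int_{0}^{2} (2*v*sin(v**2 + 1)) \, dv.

Let u = v**2 + 1, so du = 2*v dv. When v = 0, u = 1; when v = 2, u = 5.
The integral becomes ∫ sin(u) du from 1 to 5, with antiderivative -cos(u).
Back in v: F(v) = -cos(v**2 + 1).
Then F(2) - F(0) = (-cos(5)) - (-cos(1)) = -cos(5) + cos(1).

-cos(5) + cos(1)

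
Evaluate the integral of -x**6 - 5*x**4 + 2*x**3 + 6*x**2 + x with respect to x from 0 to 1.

13/7

By the power rule, an antiderivative is F(x) = -x**7/7 - x**5 + x**4/2 + 2*x**3 + x**2/2.
Then F(1) - F(0) = (13/7) - (0) = 13/7.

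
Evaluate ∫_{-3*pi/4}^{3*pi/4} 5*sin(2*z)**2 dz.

Use the identity sin^2(2*z) = (1 - cos(4*z))/2.
An antiderivative is F(z) = 5*z/2 - 5*sin(4*z)/8.
Then F(3*pi/4) - F(-3*pi/4) = (15*pi/8) - (-15*pi/8) = 15*pi/4.

15*pi/4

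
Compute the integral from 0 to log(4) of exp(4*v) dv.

Let u = exp(v), so du = exp(v) dv. When v = 0, u = 1; when v = log(4), u = 4.
The integral becomes ∫ u**3 du from 1 to 4, with antiderivative u**4/4.
Back in v: F(v) = exp(4*v)/4.
Then F(log(4)) - F(0) = (64) - (1/4) = 255/4.

255/4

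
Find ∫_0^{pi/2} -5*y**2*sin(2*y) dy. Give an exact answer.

5/2 - 5*pi**2/8

Integrate by parts twice (u = y^2, dv = -5*sin(2*y) dy).
An antiderivative is F(y) = 5*y**2*cos(2*y)/2 - 5*y*sin(2*y)/2 - 5*cos(2*y)/4.
Then F(pi/2) - F(0) = (5/4 - 5*pi**2/8) - (-5/4) = 5/2 - 5*pi**2/8.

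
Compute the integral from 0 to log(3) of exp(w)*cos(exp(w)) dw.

-sin(1) + sin(3)

Let u = exp(w), so du = exp(w) dw. When w = 0, u = 1; when w = log(3), u = 3.
The integral becomes ∫ cos(u) du from 1 to 3, with antiderivative sin(u).
Back in w: F(w) = sin(exp(w)).
Then F(log(3)) - F(0) = (sin(3)) - (sin(1)) = -sin(1) + sin(3).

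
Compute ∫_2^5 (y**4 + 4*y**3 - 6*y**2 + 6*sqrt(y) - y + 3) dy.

-8*sqrt(2) + 20*sqrt(5) + 9921/10

By the power rule, an antiderivative is F(y) = y**5/5 + y**4 + 4*y**(3/2) - 2*y**3 - y**2/2 + 3*y.
Then F(5) - F(2) = (20*sqrt(5) + 2005/2) - (52/5 + 8*sqrt(2)) = -8*sqrt(2) + 20*sqrt(5) + 9921/10.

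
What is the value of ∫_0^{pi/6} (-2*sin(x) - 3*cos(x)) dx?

-7/2 + sqrt(3)

An antiderivative is F(x) = -3*sin(x) + 2*cos(x).
Then F(pi/6) - F(0) = (-3/2 + sqrt(3)) - (2) = -7/2 + sqrt(3).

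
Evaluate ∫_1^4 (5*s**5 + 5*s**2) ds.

7035/2

By the power rule, an antiderivative is F(s) = 5*s**6/6 + 5*s**3/3.
Then F(4) - F(1) = (3520) - (5/2) = 7035/2.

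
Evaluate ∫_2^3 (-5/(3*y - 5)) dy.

An antiderivative is F(y) = -5*log(3*y - 5)/3.
Then F(3) - F(2) = (-10*log(2)/3) - (0) = -10*log(2)/3.

-10*log(2)/3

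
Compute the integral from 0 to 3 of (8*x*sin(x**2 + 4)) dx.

-4*cos(13) + 4*cos(4)

Let u = x**2 + 4, so du = 2*x dx. When x = 0, u = 4; when x = 3, u = 13.
The integral becomes 4·∫ sin(u) du from 4 to 13, with antiderivative -4*cos(u).
Back in x: F(x) = -4*cos(x**2 + 4).
Then F(3) - F(0) = (-4*cos(13)) - (-4*cos(4)) = -4*cos(13) + 4*cos(4).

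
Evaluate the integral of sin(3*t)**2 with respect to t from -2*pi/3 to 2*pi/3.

2*pi/3

Use the identity sin^2(3*t) = (1 - cos(6*t))/2.
An antiderivative is F(t) = t/2 - sin(6*t)/12.
Then F(2*pi/3) - F(-2*pi/3) = (pi/3) - (-pi/3) = 2*pi/3.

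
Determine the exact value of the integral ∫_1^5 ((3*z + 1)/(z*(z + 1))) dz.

log(45)

Factor the denominator: z**2 + z = (z + 1)z.
Partial fractions: (3*z + 1)/(z*(z + 1)) = 2/(z + 1) + 1/z.
An antiderivative is F(z) = log(z) + 2*log(z + 1).
Then F(5) - F(1) = (2*log(2) + log(5) + 2*log(3)) - (log(4)) = log(45).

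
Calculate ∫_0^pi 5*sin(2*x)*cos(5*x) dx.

-20/21

Use the identity sin(2*x)cos(5*x) = [sin(7*x) + sin(-3*x)]/2.
An antiderivative is F(x) = 5*cos(3*x)/6 - 5*cos(7*x)/14.
Then F(pi) - F(0) = (-10/21) - (10/21) = -20/21.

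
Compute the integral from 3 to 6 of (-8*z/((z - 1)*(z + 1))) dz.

-4*log(7) - 4*log(5) + 12*log(2)

Factor the denominator: z**2 - 1 = (z + 1)(z - 1).
Partial fractions: -8*z/((z - 1)*(z + 1)) = -4/(z + 1) - 4/(z - 1).
An antiderivative is F(z) = -4*log(z - 1) - 4*log(z + 1).
Then F(6) - F(3) = (-4*log(7) - 4*log(5)) - (-12*log(2)) = -4*log(7) - 4*log(5) + 12*log(2).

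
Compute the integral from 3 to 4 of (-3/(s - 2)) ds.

-log(8)

An antiderivative is F(s) = -3*log(s - 2).
Then F(4) - F(3) = (-log(8)) - (0) = -log(8).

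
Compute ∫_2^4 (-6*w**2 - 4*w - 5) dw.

By the power rule, an antiderivative is F(w) = -2*w**3 - 2*w**2 - 5*w.
Then F(4) - F(2) = (-180) - (-34) = -146.

-146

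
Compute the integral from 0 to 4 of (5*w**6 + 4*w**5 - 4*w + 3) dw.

302684/21

By the power rule, an antiderivative is F(w) = 5*w**7/7 + 2*w**6/3 - 2*w**2 + 3*w.
Then F(4) - F(0) = (302684/21) - (0) = 302684/21.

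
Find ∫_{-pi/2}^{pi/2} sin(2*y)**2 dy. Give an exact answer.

pi/2

Use the identity sin^2(2*y) = (1 - cos(4*y))/2.
An antiderivative is F(y) = y/2 - sin(4*y)/8.
Then F(pi/2) - F(-pi/2) = (pi/4) - (-pi/4) = pi/2.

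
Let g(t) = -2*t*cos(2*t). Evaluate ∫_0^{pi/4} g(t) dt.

Integrate by parts once (u = t, dv = -2*cos(2*t) dt).
An antiderivative is F(t) = -t*sin(2*t) - cos(2*t)/2.
Then F(pi/4) - F(0) = (-pi/4) - (-1/2) = 1/2 - pi/4.

1/2 - pi/4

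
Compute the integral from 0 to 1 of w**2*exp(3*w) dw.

Integrate by parts twice (u = w^2, dv = exp(3*w) dw).
An antiderivative is F(w) = (9*w**2 - 6*w + 2)*exp(3*w)/27.
Then F(1) - F(0) = (5*exp(3)/27) - (2/27) = -2/27 + 5*exp(3)/27.

-2/27 + 5*exp(3)/27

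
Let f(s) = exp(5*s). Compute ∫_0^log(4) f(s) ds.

1023/5

Let u = exp(s), so du = exp(s) ds. When s = 0, u = 1; when s = log(4), u = 4.
The integral becomes ∫ u**4 du from 1 to 4, with antiderivative u**5/5.
Back in s: F(s) = exp(5*s)/5.
Then F(log(4)) - F(0) = (1024/5) - (1/5) = 1023/5.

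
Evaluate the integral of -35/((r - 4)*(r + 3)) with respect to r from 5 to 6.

-20*log(2) + 10*log(3)

Factor the denominator: r**2 - r - 12 = (r + 3)(r - 4).
Partial fractions: -35/((r - 4)*(r + 3)) = 5/(r + 3) - 5/(r - 4).
An antiderivative is F(r) = -5*log(r - 4) + 5*log(r + 3).
Then F(6) - F(5) = (-5*log(2) + 10*log(3)) - (15*log(2)) = -20*log(2) + 10*log(3).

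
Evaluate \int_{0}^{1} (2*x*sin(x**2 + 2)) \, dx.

Let u = x**2 + 2, so du = 2*x dx. When x = 0, u = 2; when x = 1, u = 3.
The integral becomes ∫ sin(u) du from 2 to 3, with antiderivative -cos(u).
Back in x: F(x) = -cos(x**2 + 2).
Then F(1) - F(0) = (-cos(3)) - (-cos(2)) = cos(2) - cos(3).

cos(2) - cos(3)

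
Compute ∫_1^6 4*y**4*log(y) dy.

-1244 + 31104*log(6)/5

Integrate by parts once (u = ln y, dv = 4*y**4 dy).
An antiderivative is F(y) = 4*y**5*(5*log(y) - 1)/25.
Then F(6) - F(1) = (-31104/25 + 31104*log(6)/5) - (-4/25) = -1244 + 31104*log(6)/5.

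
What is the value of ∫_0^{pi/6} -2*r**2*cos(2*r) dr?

Integrate by parts twice (u = r^2, dv = -2*cos(2*r) dr).
An antiderivative is F(r) = -r**2*sin(2*r) - r*cos(2*r) + sin(2*r)/2.
Then F(pi/6) - F(0) = (-pi/12 - sqrt(3)*pi**2/72 + sqrt(3)/4) - (0) = -pi/12 - sqrt(3)*pi**2/72 + sqrt(3)/4.

-pi/12 - sqrt(3)*pi**2/72 + sqrt(3)/4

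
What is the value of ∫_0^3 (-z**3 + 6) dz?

By the power rule, an antiderivative is F(z) = -z**4/4 + 6*z.
Then F(3) - F(0) = (-9/4) - (0) = -9/4.

-9/4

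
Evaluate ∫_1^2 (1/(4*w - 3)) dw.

An antiderivative is F(w) = log(4*w - 3)/4.
Then F(2) - F(1) = (log(5)/4) - (0) = log(5)/4.

log(5)/4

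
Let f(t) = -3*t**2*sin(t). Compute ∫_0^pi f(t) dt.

Integrate by parts twice (u = t^2, dv = -3*sin(t) dt).
An antiderivative is F(t) = 3*t**2*cos(t) - 6*t*sin(t) - 6*cos(t).
Then F(pi) - F(0) = (6 - 3*pi**2) - (-6) = 12 - 3*pi**2.

12 - 3*pi**2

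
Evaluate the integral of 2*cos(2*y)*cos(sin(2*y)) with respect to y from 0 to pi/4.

sin(1)

Let u = sin(2*y), so du = 2*cos(2*y) dy. When y = 0, u = 0; when y = pi/4, u = 1.
The integral becomes ∫ cos(u) du from 0 to 1, with antiderivative sin(u).
Back in y: F(y) = sin(sin(2*y)).
Then F(pi/4) - F(0) = (sin(1)) - (0) = sin(1).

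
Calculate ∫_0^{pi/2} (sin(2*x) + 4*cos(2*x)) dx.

An antiderivative is F(x) = 2*sin(2*x) - cos(2*x)/2.
Then F(pi/2) - F(0) = (1/2) - (-1/2) = 1.

1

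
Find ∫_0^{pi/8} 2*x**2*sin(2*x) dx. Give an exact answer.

-1/2 - sqrt(2)*pi**2/128 + sqrt(2)*pi/16 + sqrt(2)/4

Integrate by parts twice (u = x^2, dv = 2*sin(2*x) dx).
An antiderivative is F(x) = -x**2*cos(2*x) + x*sin(2*x) + cos(2*x)/2.
Then F(pi/8) - F(0) = (sqrt(2)*(-pi**2 + 8*pi + 32)/128) - (1/2) = -1/2 - sqrt(2)*pi**2/128 + sqrt(2)*pi/16 + sqrt(2)/4.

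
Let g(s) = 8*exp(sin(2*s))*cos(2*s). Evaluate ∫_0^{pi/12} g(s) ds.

-4 + 4*exp(1/2)

Let u = sin(2*s), so du = 2*cos(2*s) ds. When s = 0, u = 0; when s = pi/12, u = 1/2.
The integral becomes 4·∫ exp(u) du from 0 to 1/2, with antiderivative 4*exp(u).
Back in s: F(s) = 4*exp(sin(2*s)).
Then F(pi/12) - F(0) = (4*exp(1/2)) - (4) = -4 + 4*exp(1/2).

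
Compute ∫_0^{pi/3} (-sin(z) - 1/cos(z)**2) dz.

-sqrt(3) - 1/2

An antiderivative is F(z) = cos(z) - tan(z).
Then F(pi/3) - F(0) = (1/2 - sqrt(3)) - (1) = -sqrt(3) - 1/2.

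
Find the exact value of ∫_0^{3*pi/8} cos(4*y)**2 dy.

Use the identity cos^2(4*y) = (1 + cos(8*y))/2.
An antiderivative is F(y) = y/2 + sin(8*y)/16.
Then F(3*pi/8) - F(0) = (3*pi/16) - (0) = 3*pi/16.

3*pi/16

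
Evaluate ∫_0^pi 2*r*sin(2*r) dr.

Integrate by parts once (u = r, dv = 2*sin(2*r) dr).
An antiderivative is F(r) = -r*cos(2*r) + sin(2*r)/2.
Then F(pi) - F(0) = (-pi) - (0) = -pi.

-pi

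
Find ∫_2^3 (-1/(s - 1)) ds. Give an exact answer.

An antiderivative is F(s) = -log(s - 1).
Then F(3) - F(2) = (-log(2)) - (0) = -log(2).

-log(2)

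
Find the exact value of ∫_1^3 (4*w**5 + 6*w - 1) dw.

1522/3

By the power rule, an antiderivative is F(w) = 2*w**6/3 + 3*w**2 - w.
Then F(3) - F(1) = (510) - (8/3) = 1522/3.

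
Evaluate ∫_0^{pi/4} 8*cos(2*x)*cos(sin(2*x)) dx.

4*sin(1)

Let u = sin(2*x), so du = 2*cos(2*x) dx. When x = 0, u = 0; when x = pi/4, u = 1.
The integral becomes 4·∫ cos(u) du from 0 to 1, with antiderivative 4*sin(u).
Back in x: F(x) = 4*sin(sin(2*x)).
Then F(pi/4) - F(0) = (4*sin(1)) - (0) = 4*sin(1).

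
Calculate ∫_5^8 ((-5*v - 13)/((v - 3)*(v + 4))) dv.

Factor the denominator: v**2 + v - 12 = (v + 4)(v - 3).
Partial fractions: (-5*v - 13)/((v - 3)*(v + 4)) = -1/(v + 4) - 4/(v - 3).
An antiderivative is F(v) = -4*log(v - 3) - log(v + 4).
Then F(8) - F(5) = (-4*log(5) - 2*log(2) - log(3)) - (-4*log(2) - 2*log(3)) = -4*log(5) + log(3) + 2*log(2).

-4*log(5) + log(3) + 2*log(2)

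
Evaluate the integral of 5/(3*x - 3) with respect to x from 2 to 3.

5*log(2)/3

An antiderivative is F(x) = 5*log(3*x - 3)/3.
Then F(3) - F(2) = (5*log(6)/3) - (5*log(3)/3) = 5*log(2)/3.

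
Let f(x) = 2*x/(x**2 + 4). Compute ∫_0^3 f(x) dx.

Let u = x**2 + 4, so du = 2*x dx. When x = 0, u = 4; when x = 3, u = 13.
The integral becomes ∫ 1/u du from 4 to 13, with antiderivative log(u).
Back in x: F(x) = log(x**2 + 4).
Then F(3) - F(0) = (log(13)) - (log(4)) = log(13/4).

log(13/4)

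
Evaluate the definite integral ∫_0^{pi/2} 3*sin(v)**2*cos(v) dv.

Let u = sin(v), so du = cos(v) dv. When v = 0, u = 0; when v = pi/2, u = 1.
The integral becomes 3·∫ u**2 du from 0 to 1, with antiderivative u**3.
Back in v: F(v) = sin(v)**3.
Then F(pi/2) - F(0) = (1) - (0) = 1.

1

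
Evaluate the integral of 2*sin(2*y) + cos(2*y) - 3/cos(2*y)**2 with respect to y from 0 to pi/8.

-1/2 - sqrt(2)/4

An antiderivative is F(y) = sin(2*y)/2 - cos(2*y) - 3*tan(2*y)/2.
Then F(pi/8) - F(0) = (-3/2 - sqrt(2)/4) - (-1) = -1/2 - sqrt(2)/4.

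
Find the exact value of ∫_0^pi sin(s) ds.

An antiderivative is F(s) = -cos(s).
Then F(pi) - F(0) = (1) - (-1) = 2.

2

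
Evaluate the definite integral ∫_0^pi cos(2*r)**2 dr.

Use the identity cos^2(2*r) = (1 + cos(4*r))/2.
An antiderivative is F(r) = r/2 + sin(4*r)/8.
Then F(pi) - F(0) = (pi/2) - (0) = pi/2.

pi/2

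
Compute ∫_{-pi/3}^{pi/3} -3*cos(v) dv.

-3*sqrt(3)

An antiderivative is F(v) = -3*sin(v).
Then F(pi/3) - F(-pi/3) = (-3*sqrt(3)/2) - (3*sqrt(3)/2) = -3*sqrt(3).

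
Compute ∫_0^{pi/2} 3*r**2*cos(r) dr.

-6 + 3*pi**2/4

Integrate by parts twice (u = r^2, dv = 3*cos(r) dr).
An antiderivative is F(r) = 3*r**2*sin(r) + 6*r*cos(r) - 6*sin(r).
Then F(pi/2) - F(0) = (-6 + 3*pi**2/4) - (0) = -6 + 3*pi**2/4.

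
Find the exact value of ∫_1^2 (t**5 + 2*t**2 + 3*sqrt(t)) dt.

By the power rule, an antiderivative is F(t) = t**6/6 + 2*t**(3/2) + 2*t**3/3.
Then F(2) - F(1) = (4*sqrt(2) + 16) - (17/6) = 4*sqrt(2) + 79/6.

4*sqrt(2) + 79/6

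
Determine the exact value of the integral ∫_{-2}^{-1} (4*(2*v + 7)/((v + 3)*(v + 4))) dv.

Factor the denominator: v**2 + 7*v + 12 = (v + 4)(v + 3).
Partial fractions: 4*(2*v + 7)/((v + 3)*(v + 4)) = 4/(v + 4) + 4/(v + 3).
An antiderivative is F(v) = 4*log(v + 3) + 4*log(v + 4).
Then F(-1) - F(-2) = (4*log(2) + 4*log(3)) - (log(16)) = log(81).

log(81)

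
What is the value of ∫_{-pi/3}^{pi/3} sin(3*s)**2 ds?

pi/3

Use the identity sin^2(3*s) = (1 - cos(6*s))/2.
An antiderivative is F(s) = s/2 - sin(6*s)/12.
Then F(pi/3) - F(-pi/3) = (pi/6) - (-pi/6) = pi/3.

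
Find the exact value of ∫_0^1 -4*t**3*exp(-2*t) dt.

-3/2 + 19*exp(-2)/2

Integrate by parts 3 times (u = t^3, dv = -4*exp(-2*t) dt).
An antiderivative is F(t) = (4*t**3 + 6*t**2 + 6*t + 3)*exp(-2*t)/2.
Then F(1) - F(0) = (19*exp(-2)/2) - (3/2) = -3/2 + 19*exp(-2)/2.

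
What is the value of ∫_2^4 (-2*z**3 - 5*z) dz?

-150

By the power rule, an antiderivative is F(z) = -z**4/2 - 5*z**2/2.
Then F(4) - F(2) = (-168) - (-18) = -150.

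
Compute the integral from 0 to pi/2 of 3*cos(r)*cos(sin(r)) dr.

3*sin(1)

Let u = sin(r), so du = cos(r) dr. When r = 0, u = 0; when r = pi/2, u = 1.
The integral becomes 3·∫ cos(u) du from 0 to 1, with antiderivative 3*sin(u).
Back in r: F(r) = 3*sin(sin(r)).
Then F(pi/2) - F(0) = (3*sin(1)) - (0) = 3*sin(1).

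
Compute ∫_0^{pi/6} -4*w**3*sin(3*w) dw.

Integrate by parts 3 times (u = w^3, dv = -4*sin(3*w) dw).
An antiderivative is F(w) = 4*w**3*cos(3*w)/3 - 4*w**2*sin(3*w)/3 - 8*w*cos(3*w)/9 + 8*sin(3*w)/27.
Then F(pi/6) - F(0) = (8/27 - pi**2/27) - (0) = 8/27 - pi**2/27.

8/27 - pi**2/27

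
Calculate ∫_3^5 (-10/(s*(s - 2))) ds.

-10*log(3) + 5*log(5)

Factor the denominator: s**2 - 2*s = s(s - 2).
Partial fractions: -10/(s*(s - 2)) = 5/s - 5/(s - 2).
An antiderivative is F(s) = 5*log(s) - 5*log(s - 2).
Then F(5) - F(3) = (-5*log(3) + 5*log(5)) - (5*log(3)) = -10*log(3) + 5*log(5).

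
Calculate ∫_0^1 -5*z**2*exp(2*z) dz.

5/4 - 5*exp(2)/4

Integrate by parts twice (u = z^2, dv = -5*exp(2*z) dz).
An antiderivative is F(z) = (-10*z**2 + 10*z - 5)*exp(2*z)/4.
Then F(1) - F(0) = (-5*exp(2)/4) - (-5/4) = 5/4 - 5*exp(2)/4.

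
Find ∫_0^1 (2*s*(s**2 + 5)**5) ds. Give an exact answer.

31031/6

Let u = s**2 + 5, so du = 2*s ds. When s = 0, u = 5; when s = 1, u = 6.
The integral becomes ∫ u**5 du from 5 to 6, with antiderivative u**6/6.
Back in s: F(s) = (s**2 + 5)**6/6.
Then F(1) - F(0) = (7776) - (15625/6) = 31031/6.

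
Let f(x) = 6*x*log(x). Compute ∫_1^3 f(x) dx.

-12 + 27*log(3)

Integrate by parts once (u = ln x, dv = 6*x dx).
An antiderivative is F(x) = 3*x**2*(2*log(x) - 1)/2.
Then F(3) - F(1) = (-27/2 + 27*log(3)) - (-3/2) = -12 + 27*log(3).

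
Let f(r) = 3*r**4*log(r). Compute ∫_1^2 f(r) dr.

Integrate by parts once (u = ln r, dv = 3*r**4 dr).
An antiderivative is F(r) = 3*r**5*(5*log(r) - 1)/25.
Then F(2) - F(1) = (-96/25 + 96*log(2)/5) - (-3/25) = -93/25 + 96*log(2)/5.

-93/25 + 96*log(2)/5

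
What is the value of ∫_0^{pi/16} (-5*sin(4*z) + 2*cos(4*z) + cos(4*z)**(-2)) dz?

An antiderivative is F(z) = sin(4*z)/2 + 5*cos(4*z)/4 + tan(4*z)/4.
Then F(pi/16) - F(0) = (1/4 + 7*sqrt(2)/8) - (5/4) = -1 + 7*sqrt(2)/8.

-1 + 7*sqrt(2)/8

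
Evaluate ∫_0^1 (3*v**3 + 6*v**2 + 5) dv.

31/4

By the power rule, an antiderivative is F(v) = 3*v**4/4 + 2*v**3 + 5*v.
Then F(1) - F(0) = (31/4) - (0) = 31/4.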